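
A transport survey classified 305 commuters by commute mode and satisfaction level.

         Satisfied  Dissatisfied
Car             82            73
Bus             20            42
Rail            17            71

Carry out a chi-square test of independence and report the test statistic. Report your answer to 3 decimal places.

28.104

Row totals: 155, 62, 88. Column totals: 119, 186. Grand total N = 305.
Expected counts (row total × column total / N):
  Car, Satisfied: 155×119/305 = 60.4754
  Car, Dissatisfied: 155×186/305 = 94.5246
  Bus, Satisfied: 62×119/305 = 24.1902
  Bus, Dissatisfied: 62×186/305 = 37.8098
  Rail, Satisfied: 88×119/305 = 34.3344
  Rail, Dissatisfied: 88×186/305 = 53.6656
Contributions (O − E)²/E:
  (82 − 60.4754)²/60.4754 = 7.6611
  (73 − 94.5246)²/94.5246 = 4.9015
  (20 − 24.1902)²/24.1902 = 0.7258
  (42 − 37.8098)²/37.8098 = 0.4644
  (17 − 34.3344)²/34.3344 = 8.7516
  (71 − 53.6656)²/53.6656 = 5.5991
χ² = 7.6611 + 4.9015 + 0.7258 + 0.4644 + 8.7516 + 5.5991 = 28.104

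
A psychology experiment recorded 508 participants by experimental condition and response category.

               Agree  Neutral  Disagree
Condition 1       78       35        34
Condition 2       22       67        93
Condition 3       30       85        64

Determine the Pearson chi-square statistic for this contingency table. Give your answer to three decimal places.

Row totals: 147, 182, 179. Column totals: 130, 187, 191. Grand total N = 508.
Expected counts (row total × column total / N):
  Condition 1, Agree: 147×130/508 = 37.6181
  Condition 1, Neutral: 147×187/508 = 54.1122
  Condition 1, Disagree: 147×191/508 = 55.2697
  Condition 2, Agree: 182×130/508 = 46.5748
  Condition 2, Neutral: 182×187/508 = 66.9961
  Condition 2, Disagree: 182×191/508 = 68.4291
  Condition 3, Agree: 179×130/508 = 45.8071
  Condition 3, Neutral: 179×187/508 = 65.8917
  Condition 3, Disagree: 179×191/508 = 67.3012
Contributions (O − E)²/E:
  (78 − 37.6181)²/37.6181 = 43.3488
  (35 − 54.1122)²/54.1122 = 6.7503
  (34 − 55.2697)²/55.2697 = 8.1853
  (22 − 46.5748)²/46.5748 = 12.9667
  (67 − 66.9961)²/66.9961 = 0.0000
  (93 − 68.4291)²/68.4291 = 8.8227
  (30 − 45.8071)²/45.8071 = 5.4547
  (85 − 65.8917)²/65.8917 = 5.5413
  (64 − 67.3012)²/67.3012 = 0.1619
χ² = 43.3488 + 6.7503 + 8.1853 + 12.9667 + 0.0000 + 8.8227 + 5.4547 + 5.5413 + 0.1619 = 91.232

91.232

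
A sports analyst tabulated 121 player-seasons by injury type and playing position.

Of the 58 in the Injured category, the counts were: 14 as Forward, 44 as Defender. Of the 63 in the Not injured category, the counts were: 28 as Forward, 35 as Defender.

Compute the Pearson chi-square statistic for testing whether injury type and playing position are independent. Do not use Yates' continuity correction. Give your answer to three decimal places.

Row totals: 58, 63. Column totals: 42, 79. Grand total N = 121.
Expected counts (row total × column total / N):
  Injured, Forward: 58×42/121 = 20.1322
  Injured, Defender: 58×79/121 = 37.8678
  Not injured, Forward: 63×42/121 = 21.8678
  Not injured, Defender: 63×79/121 = 41.1322
Contributions (O − E)²/E:
  (14 − 20.1322)²/20.1322 = 1.8678
  (44 − 37.8678)²/37.8678 = 0.9930
  (28 − 21.8678)²/21.8678 = 1.7196
  (35 − 41.1322)²/41.1322 = 0.9142
χ² = 1.8678 + 0.9930 + 1.7196 + 0.9142 = 5.495

5.495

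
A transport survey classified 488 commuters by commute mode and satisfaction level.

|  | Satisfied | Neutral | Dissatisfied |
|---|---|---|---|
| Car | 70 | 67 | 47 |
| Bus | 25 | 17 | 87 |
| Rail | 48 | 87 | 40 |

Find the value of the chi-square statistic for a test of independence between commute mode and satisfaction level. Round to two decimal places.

87.66

Row totals: 184, 129, 175. Column totals: 143, 171, 174. Grand total N = 488.
Expected counts (row total × column total / N):
  Car, Satisfied: 184×143/488 = 53.9180
  Car, Neutral: 184×171/488 = 64.4754
  Car, Dissatisfied: 184×174/488 = 65.6066
  Bus, Satisfied: 129×143/488 = 37.8012
  Bus, Neutral: 129×171/488 = 45.2029
  Bus, Dissatisfied: 129×174/488 = 45.9959
  Rail, Satisfied: 175×143/488 = 51.2807
  Rail, Neutral: 175×171/488 = 61.3217
  Rail, Dissatisfied: 175×174/488 = 62.3975
Contributions (O − E)²/E:
  (70 − 53.9180)²/53.9180 = 4.7967
  (67 − 64.4754)²/64.4754 = 0.0989
  (47 − 65.6066)²/65.6066 = 5.2770
  (25 − 37.8012)²/37.8012 = 4.3351
  (17 − 45.2029)²/45.2029 = 17.5963
  (87 − 45.9959)²/45.9959 = 36.5540
  (48 − 51.2807)²/51.2807 = 0.2099
  (87 − 61.3217)²/61.3217 = 10.7527
  (40 − 62.3975)²/62.3975 = 8.0396
χ² = 4.7967 + 0.0989 + 5.2770 + 4.3351 + 17.5963 + 36.5540 + 0.2099 + 10.7527 + 8.0396 = 87.66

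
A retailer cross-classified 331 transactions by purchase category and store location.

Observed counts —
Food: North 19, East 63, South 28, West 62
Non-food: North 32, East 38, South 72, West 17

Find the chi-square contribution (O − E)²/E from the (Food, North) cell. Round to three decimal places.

2.123

Row total (Food) = 172; column total (North) = 51; N = 331.
Expected count E = 172 × 51 / 331 = 26.5015.
Contribution = (O − E)²/E = (19 − 26.5015)² / 26.5015 = 2.123.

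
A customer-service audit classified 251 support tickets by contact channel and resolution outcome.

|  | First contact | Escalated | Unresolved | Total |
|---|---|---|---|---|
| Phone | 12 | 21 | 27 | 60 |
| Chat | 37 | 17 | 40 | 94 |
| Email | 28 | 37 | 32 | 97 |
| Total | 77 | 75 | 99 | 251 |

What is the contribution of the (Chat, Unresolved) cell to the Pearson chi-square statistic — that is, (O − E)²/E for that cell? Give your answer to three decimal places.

Row total (Chat) = 94; column total (Unresolved) = 99; N = 251.
Expected count E = 94 × 99 / 251 = 37.0757.
Contribution = (O − E)²/E = (40 − 37.0757)² / 37.0757 = 0.231.

0.231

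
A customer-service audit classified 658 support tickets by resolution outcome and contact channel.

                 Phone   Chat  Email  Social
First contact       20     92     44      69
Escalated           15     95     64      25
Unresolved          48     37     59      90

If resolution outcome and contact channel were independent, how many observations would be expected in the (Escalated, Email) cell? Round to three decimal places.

50.506

Row total (Escalated) = 199; column total (Email) = 167; grand total N = 658.
Expected count = (row total × column total) / N = 199 × 167 / 658 = 50.506.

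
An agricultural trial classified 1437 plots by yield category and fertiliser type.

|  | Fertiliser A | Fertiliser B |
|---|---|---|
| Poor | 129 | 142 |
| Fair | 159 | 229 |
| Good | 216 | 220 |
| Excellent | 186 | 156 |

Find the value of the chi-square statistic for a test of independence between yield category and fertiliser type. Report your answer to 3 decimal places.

Row totals: 271, 388, 436, 342. Column totals: 690, 747. Grand total N = 1437.
Expected counts (row total × column total / N):
  Poor, Fertiliser A: 271×690/1437 = 130.1253
  Poor, Fertiliser B: 271×747/1437 = 140.8747
  Fair, Fertiliser A: 388×690/1437 = 186.3048
  Fair, Fertiliser B: 388×747/1437 = 201.6952
  Good, Fertiliser A: 436×690/1437 = 209.3528
  Good, Fertiliser B: 436×747/1437 = 226.6472
  Excellent, Fertiliser A: 342×690/1437 = 164.2171
  Excellent, Fertiliser B: 342×747/1437 = 177.7829
Contributions (O − E)²/E:
  (129 − 130.1253)²/130.1253 = 0.0097
  (142 − 140.8747)²/140.8747 = 0.0090
  (159 − 186.3048)²/186.3048 = 4.0018
  (229 − 201.6952)²/201.6952 = 3.6964
  (216 − 209.3528)²/209.3528 = 0.2111
  (220 − 226.6472)²/226.6472 = 0.1950
  (186 − 164.2171)²/164.2171 = 2.8894
  (156 − 177.7829)²/177.7829 = 2.6690
χ² = 0.0097 + 0.0090 + 4.0018 + 3.6964 + 0.2111 + 0.1950 + 2.8894 + 2.6690 = 13.681

13.681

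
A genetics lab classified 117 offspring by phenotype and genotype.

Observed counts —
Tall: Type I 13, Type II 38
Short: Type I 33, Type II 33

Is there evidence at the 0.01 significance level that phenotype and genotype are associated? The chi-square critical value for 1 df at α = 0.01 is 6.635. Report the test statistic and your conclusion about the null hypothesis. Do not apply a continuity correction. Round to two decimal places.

Row totals: 51, 66. Column totals: 46, 71. Grand total N = 117.
Expected counts (row total × column total / N):
  Tall, Type I: 51×46/117 = 20.051
  Tall, Type II: 51×71/117 = 30.949
  Short, Type I: 66×46/117 = 25.949
  Short, Type II: 66×71/117 = 40.051
Contributions (O − E)²/E:
  (13 − 20.051)²/20.051 = 2.4795
  (38 − 30.949)²/30.949 = 1.6064
  (33 − 25.949)²/25.949 = 1.9159
  (33 − 40.051)²/40.051 = 1.2413
χ² = 2.4795 + 1.6064 + 1.9159 + 1.2413 = 7.24
df = (2−1)(2−1) = 1. Since 7.24 > 6.635, reject the null hypothesis of independence at α = 0.01.

7.24; reject H₀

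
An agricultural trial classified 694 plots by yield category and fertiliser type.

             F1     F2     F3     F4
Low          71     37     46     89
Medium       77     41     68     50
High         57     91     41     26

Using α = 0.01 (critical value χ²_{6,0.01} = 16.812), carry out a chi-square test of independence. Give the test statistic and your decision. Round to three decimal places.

Row totals: 243, 236, 215. Column totals: 205, 169, 155, 165. Grand total N = 694.
Expected counts (row total × column total / N):
  Low, F1: 243×205/694 = 71.779539
  Low, F2: 243×169/694 = 59.174352
  Low, F3: 243×155/694 = 54.272334
  Low, F4: 243×165/694 = 57.773775
  Medium, F1: 236×205/694 = 69.711816
  Medium, F2: 236×169/694 = 57.469741
  Medium, F3: 236×155/694 = 52.708934
  Medium, F4: 236×165/694 = 56.109510
  High, F1: 215×205/694 = 63.508646
  High, F2: 215×169/694 = 52.355908
  High, F3: 215×155/694 = 48.018732
  High, F4: 215×165/694 = 51.116715
Contributions (O − E)²/E:
  (71 − 71.779539)²/71.779539 = 0.0085
  (37 − 59.174352)²/59.174352 = 8.3094
  (46 − 54.272334)²/54.272334 = 1.2609
  (89 − 57.773775)²/57.773775 = 16.8775
  (77 − 69.711816)²/69.711816 = 0.7620
  (41 − 57.469741)²/57.469741 = 4.7199
  (68 − 52.708934)²/52.708934 = 4.4360
  (50 − 56.109510)²/56.109510 = 0.6652
  (57 − 63.508646)²/63.508646 = 0.6670
  (91 − 52.355908)²/52.355908 = 28.5233
  (41 − 48.018732)²/48.018732 = 1.0259
  (26 − 51.116715)²/51.116715 = 12.3414
χ² = 0.0085 + 8.3094 + 1.2609 + 16.8775 + 0.7620 + 4.7199 + 4.4360 + 0.6652 + 0.6670 + 28.5233 + 1.0259 + 12.3414 = 79.597
df = (3−1)(4−1) = 6. Since 79.597 > 16.812, reject the null hypothesis of independence at α = 0.01.

79.597; reject H₀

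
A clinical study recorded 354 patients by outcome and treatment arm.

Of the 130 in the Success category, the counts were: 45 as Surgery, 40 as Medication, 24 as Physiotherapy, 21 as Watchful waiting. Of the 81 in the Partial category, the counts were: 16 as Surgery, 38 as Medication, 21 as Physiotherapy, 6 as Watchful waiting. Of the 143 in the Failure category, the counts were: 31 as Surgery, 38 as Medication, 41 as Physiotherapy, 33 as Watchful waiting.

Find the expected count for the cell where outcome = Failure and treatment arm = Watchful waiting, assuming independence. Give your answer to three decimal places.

Row total (Failure) = 143; column total (Watchful waiting) = 60; grand total N = 354.
Expected count = (row total × column total) / N = 143 × 60 / 354 = 24.237.

24.237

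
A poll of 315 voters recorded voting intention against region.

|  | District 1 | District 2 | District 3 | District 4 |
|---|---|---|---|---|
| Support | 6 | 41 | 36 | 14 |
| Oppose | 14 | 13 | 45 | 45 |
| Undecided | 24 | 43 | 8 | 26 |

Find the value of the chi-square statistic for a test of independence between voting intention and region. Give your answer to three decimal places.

Row totals: 97, 117, 101. Column totals: 44, 97, 89, 85. Grand total N = 315.
Expected counts (row total × column total / N):
  Support, District 1: 97×44/315 = 13.549206
  Support, District 2: 97×97/315 = 29.869841
  Support, District 3: 97×89/315 = 27.406349
  Support, District 4: 97×85/315 = 26.174603
  Oppose, District 1: 117×44/315 = 16.342857
  Oppose, District 2: 117×97/315 = 36.028571
  Oppose, District 3: 117×89/315 = 33.057143
  Oppose, District 4: 117×85/315 = 31.571429
  Undecided, District 1: 101×44/315 = 14.107937
  Undecided, District 2: 101×97/315 = 31.101587
  Undecided, District 3: 101×89/315 = 28.536508
  Undecided, District 4: 101×85/315 = 27.253968
Contributions (O − E)²/E:
  (6 − 13.549206)²/13.549206 = 4.2062
  (41 − 29.869841)²/29.869841 = 4.1473
  (36 − 27.406349)²/27.406349 = 2.6947
  (14 − 26.174603)²/26.174603 = 5.6628
  (14 − 16.342857)²/16.342857 = 0.3359
  (13 − 36.028571)²/36.028571 = 14.7193
  (45 − 33.057143)²/33.057143 = 4.3147
  (45 − 31.571429)²/31.571429 = 5.7117
  (24 − 14.107937)²/14.107937 = 6.9360
  (43 − 31.101587)²/31.101587 = 4.5519
  (8 − 28.536508)²/28.536508 = 14.7792
  (26 − 27.253968)²/27.253968 = 0.0577
χ² = 4.2062 + 4.1473 + 2.6947 + 5.6628 + 0.3359 + 14.7193 + 4.3147 + 5.7117 + 6.9360 + 4.5519 + 14.7792 + 0.0577 = 68.117

68.117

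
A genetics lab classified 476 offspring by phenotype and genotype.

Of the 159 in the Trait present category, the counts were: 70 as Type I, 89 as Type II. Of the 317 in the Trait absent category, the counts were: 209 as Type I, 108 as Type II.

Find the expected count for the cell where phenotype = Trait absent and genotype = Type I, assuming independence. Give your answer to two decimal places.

185.80

Row total (Trait absent) = 317; column total (Type I) = 279; grand total N = 476.
Expected count = (row total × column total) / N = 317 × 279 / 476 = 185.80.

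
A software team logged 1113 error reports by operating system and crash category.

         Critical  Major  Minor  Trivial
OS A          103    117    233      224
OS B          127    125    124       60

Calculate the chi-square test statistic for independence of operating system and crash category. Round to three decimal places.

Row totals: 677, 436. Column totals: 230, 242, 357, 284. Grand total N = 1113.
Expected counts (row total × column total / N):
  OS A, Critical: 677×230/1113 = 139.9012
  OS A, Major: 677×242/1113 = 147.2004
  OS A, Minor: 677×357/1113 = 217.1509
  OS A, Trivial: 677×284/1113 = 172.7475
  OS B, Critical: 436×230/1113 = 90.0988
  OS B, Major: 436×242/1113 = 94.7996
  OS B, Minor: 436×357/1113 = 139.8491
  OS B, Trivial: 436×284/1113 = 111.2525
Contributions (O − E)²/E:
  (103 − 139.9012)²/139.9012 = 9.7333
  (117 − 147.2004)²/147.2004 = 6.1961
  (233 − 217.1509)²/217.1509 = 1.1568
  (224 − 172.7475)²/172.7475 = 15.2061
  (127 − 90.0988)²/90.0988 = 15.1134
  (125 − 94.7996)²/94.7996 = 9.6210
  (124 − 139.8491)²/139.8491 = 1.7962
  (60 − 111.2525)²/111.2525 = 23.6113
χ² = 9.7333 + 6.1961 + 1.1568 + 15.2061 + 15.1134 + 9.6210 + 1.7962 + 23.6113 = 82.434

82.434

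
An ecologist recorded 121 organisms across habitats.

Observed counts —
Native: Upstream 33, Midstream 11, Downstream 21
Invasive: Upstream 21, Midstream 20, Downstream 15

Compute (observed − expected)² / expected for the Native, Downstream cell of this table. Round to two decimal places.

Row total (Native) = 65; column total (Downstream) = 36; N = 121.
Expected count E = 65 × 36 / 121 = 19.339.
Contribution = (O − E)²/E = (21 − 19.339)² / 19.339 = 0.14.

0.14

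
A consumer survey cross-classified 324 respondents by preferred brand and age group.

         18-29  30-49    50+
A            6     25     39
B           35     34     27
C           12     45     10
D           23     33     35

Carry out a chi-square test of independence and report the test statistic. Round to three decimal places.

Row totals: 70, 96, 67, 91. Column totals: 76, 137, 111. Grand total N = 324.
Expected counts (row total × column total / N):
  A, 18-29: 70×76/324 = 16.4198
  A, 30-49: 70×137/324 = 29.5988
  A, 50+: 70×111/324 = 23.9815
  B, 18-29: 96×76/324 = 22.5185
  B, 30-49: 96×137/324 = 40.5926
  B, 50+: 96×111/324 = 32.8889
  C, 18-29: 67×76/324 = 15.7160
  C, 30-49: 67×137/324 = 28.3302
  C, 50+: 67×111/324 = 22.9537
  D, 18-29: 91×76/324 = 21.3457
  D, 30-49: 91×137/324 = 38.4784
  D, 50+: 91×111/324 = 31.1759
Contributions (O − E)²/E:
  (6 − 16.4198)²/16.4198 = 6.6123
  (25 − 29.5988)²/29.5988 = 0.7145
  (39 − 23.9815)²/23.9815 = 9.4054
  (35 − 22.5185)²/22.5185 = 6.9182
  (34 − 40.5926)²/40.5926 = 1.0707
  (27 − 32.8889)²/32.8889 = 1.0544
  (12 − 15.7160)²/15.7160 = 0.8786
  (45 − 28.3302)²/28.3302 = 9.8087
  (10 − 22.9537)²/22.9537 = 7.3103
  (23 − 21.3457)²/21.3457 = 0.1282
  (33 − 38.4784)²/38.4784 = 0.7800
  (35 − 31.1759)²/31.1759 = 0.4691
χ² = 6.6123 + 0.7145 + 9.4054 + 6.9182 + 1.0707 + 1.0544 + 0.8786 + 9.8087 + 7.3103 + 0.1282 + 0.7800 + 0.4691 = 45.150

45.150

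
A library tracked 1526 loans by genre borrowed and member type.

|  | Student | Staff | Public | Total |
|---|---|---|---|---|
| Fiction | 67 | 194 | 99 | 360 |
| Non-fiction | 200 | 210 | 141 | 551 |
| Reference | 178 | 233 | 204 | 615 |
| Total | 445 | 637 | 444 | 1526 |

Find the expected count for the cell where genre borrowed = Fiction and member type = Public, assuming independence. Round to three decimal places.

Row total (Fiction) = 360; column total (Public) = 444; grand total N = 1526.
Expected count = (row total × column total) / N = 360 × 444 / 1526 = 104.744.

104.744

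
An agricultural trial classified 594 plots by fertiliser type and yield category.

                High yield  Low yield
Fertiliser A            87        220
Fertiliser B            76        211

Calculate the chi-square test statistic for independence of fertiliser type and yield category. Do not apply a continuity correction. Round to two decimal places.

0.26

Row totals: 307, 287. Column totals: 163, 431. Grand total N = 594.
Expected counts (row total × column total / N):
  Fertiliser A, High yield: 307×163/594 = 84.244
  Fertiliser A, Low yield: 307×431/594 = 222.756
  Fertiliser B, High yield: 287×163/594 = 78.756
  Fertiliser B, Low yield: 287×431/594 = 208.244
Contributions (O − E)²/E:
  (87 − 84.244)²/84.244 = 0.0902
  (220 − 222.756)²/222.756 = 0.0341
  (76 − 78.756)²/78.756 = 0.0964
  (211 − 208.244)²/208.244 = 0.0365
χ² = 0.0902 + 0.0341 + 0.0964 + 0.0365 = 0.26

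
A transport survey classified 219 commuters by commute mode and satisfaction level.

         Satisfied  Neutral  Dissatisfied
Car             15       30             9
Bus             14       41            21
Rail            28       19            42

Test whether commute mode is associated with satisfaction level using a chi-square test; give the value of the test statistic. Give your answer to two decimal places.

27.51

Row totals: 54, 76, 89. Column totals: 57, 90, 72. Grand total N = 219.
Expected counts (row total × column total / N):
  Car, Satisfied: 54×57/219 = 14.055
  Car, Neutral: 54×90/219 = 22.192
  Car, Dissatisfied: 54×72/219 = 17.753
  Bus, Satisfied: 76×57/219 = 19.781
  Bus, Neutral: 76×90/219 = 31.233
  Bus, Dissatisfied: 76×72/219 = 24.986
  Rail, Satisfied: 89×57/219 = 23.164
  Rail, Neutral: 89×90/219 = 36.575
  Rail, Dissatisfied: 89×72/219 = 29.260
Contributions (O − E)²/E:
  (15 − 14.055)²/14.055 = 0.0635
  (30 − 22.192)²/22.192 = 2.7472
  (9 − 17.753)²/17.753 = 4.3156
  (14 − 19.781)²/19.781 = 1.6895
  (41 − 31.233)²/31.233 = 3.0543
  (21 − 24.986)²/24.986 = 0.6359
  (28 − 23.164)²/23.164 = 1.0096
  (19 − 36.575)²/36.575 = 8.4451
  (42 − 29.260)²/29.260 = 5.5471
χ² = 0.0635 + 2.7472 + 4.3156 + 1.6895 + 3.0543 + 0.6359 + 1.0096 + 8.4451 + 5.5471 = 27.51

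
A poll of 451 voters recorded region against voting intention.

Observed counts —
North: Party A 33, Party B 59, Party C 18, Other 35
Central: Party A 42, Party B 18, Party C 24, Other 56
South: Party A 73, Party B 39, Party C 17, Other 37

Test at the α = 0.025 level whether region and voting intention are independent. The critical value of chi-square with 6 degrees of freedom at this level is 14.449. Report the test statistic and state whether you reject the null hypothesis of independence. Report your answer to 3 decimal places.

45.655; reject H₀

Row totals: 145, 140, 166. Column totals: 148, 116, 59, 128. Grand total N = 451.
Expected counts (row total × column total / N):
  North, Party A: 145×148/451 = 47.5831
  North, Party B: 145×116/451 = 37.2949
  North, Party C: 145×59/451 = 18.9690
  North, Other: 145×128/451 = 41.1530
  Central, Party A: 140×148/451 = 45.9424
  Central, Party B: 140×116/451 = 36.0089
  Central, Party C: 140×59/451 = 18.3149
  Central, Other: 140×128/451 = 39.7339
  South, Party A: 166×148/451 = 54.4745
  South, Party B: 166×116/451 = 42.6962
  South, Party C: 166×59/451 = 21.7162
  South, Other: 166×128/451 = 47.1131
Contributions (O − E)²/E:
  (33 − 47.5831)²/47.5831 = 4.4694
  (59 − 37.2949)²/37.2949 = 12.6321
  (18 − 18.9690)²/18.9690 = 0.0495
  (35 − 41.1530)²/41.1530 = 0.9200
  (42 − 45.9424)²/45.9424 = 0.3383
  (18 − 36.0089)²/36.0089 = 9.0067
  (24 − 18.3149)²/18.3149 = 1.7647
  (56 − 39.7339)²/39.7339 = 6.6589
  (73 − 54.4745)²/54.4745 = 6.3001
  (39 − 42.6962)²/42.6962 = 0.3200
  (17 − 21.7162)²/21.7162 = 1.0242
  (37 − 47.1131)²/47.1131 = 2.1708
χ² = 4.4694 + 12.6321 + 0.0495 + 0.9200 + 0.3383 + 9.0067 + 1.7647 + 6.6589 + 6.3001 + 0.3200 + 1.0242 + 2.1708 = 45.655
df = (3−1)(4−1) = 6. Since 45.655 > 14.449, reject the null hypothesis of independence at α = 0.025.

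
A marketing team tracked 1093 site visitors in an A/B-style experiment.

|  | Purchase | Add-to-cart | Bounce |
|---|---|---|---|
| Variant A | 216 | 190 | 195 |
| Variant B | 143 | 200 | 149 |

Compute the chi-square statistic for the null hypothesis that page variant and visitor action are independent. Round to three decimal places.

Row totals: 601, 492. Column totals: 359, 390, 344. Grand total N = 1093.
Expected counts (row total × column total / N):
  Variant A, Purchase: 601×359/1093 = 197.4007
  Variant A, Add-to-cart: 601×390/1093 = 214.4465
  Variant A, Bounce: 601×344/1093 = 189.1528
  Variant B, Purchase: 492×359/1093 = 161.5993
  Variant B, Add-to-cart: 492×390/1093 = 175.5535
  Variant B, Bounce: 492×344/1093 = 154.8472
Contributions (O − E)²/E:
  (216 − 197.4007)²/197.4007 = 1.7524
  (190 − 214.4465)²/214.4465 = 2.7869
  (195 − 189.1528)²/189.1528 = 0.1808
  (143 − 161.5993)²/161.5993 = 2.1407
  (200 − 175.5535)²/175.5535 = 3.4043
  (149 − 154.8472)²/154.8472 = 0.2208
χ² = 1.7524 + 2.7869 + 0.1808 + 2.1407 + 3.4043 + 0.2208 = 10.486

10.486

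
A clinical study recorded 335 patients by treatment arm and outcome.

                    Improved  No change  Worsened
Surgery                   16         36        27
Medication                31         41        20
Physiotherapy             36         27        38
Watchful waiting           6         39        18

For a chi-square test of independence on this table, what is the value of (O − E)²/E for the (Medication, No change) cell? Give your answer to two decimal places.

Row total (Medication) = 92; column total (No change) = 143; N = 335.
Expected count E = 92 × 143 / 335 = 39.272.
Contribution = (O − E)²/E = (41 − 39.272)² / 39.272 = 0.08.

0.08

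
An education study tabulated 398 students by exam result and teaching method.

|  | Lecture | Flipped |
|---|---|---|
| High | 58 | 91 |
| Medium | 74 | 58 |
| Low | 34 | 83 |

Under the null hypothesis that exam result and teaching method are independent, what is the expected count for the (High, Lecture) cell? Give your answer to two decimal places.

62.15

Row total (High) = 149; column total (Lecture) = 166; grand total N = 398.
Expected count = (row total × column total) / N = 149 × 166 / 398 = 62.15.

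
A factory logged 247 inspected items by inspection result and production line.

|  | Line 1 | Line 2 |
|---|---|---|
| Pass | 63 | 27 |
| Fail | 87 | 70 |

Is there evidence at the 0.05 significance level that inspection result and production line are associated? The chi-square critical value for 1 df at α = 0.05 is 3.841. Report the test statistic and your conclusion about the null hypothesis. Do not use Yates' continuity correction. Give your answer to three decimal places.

Row totals: 90, 157. Column totals: 150, 97. Grand total N = 247.
Expected counts (row total × column total / N):
  Pass, Line 1: 90×150/247 = 54.6559
  Pass, Line 2: 90×97/247 = 35.3441
  Fail, Line 1: 157×150/247 = 95.3441
  Fail, Line 2: 157×97/247 = 61.6559
Contributions (O − E)²/E:
  (63 − 54.6559)²/54.6559 = 1.2739
  (27 − 35.3441)²/35.3441 = 1.9699
  (87 − 95.3441)²/95.3441 = 0.7302
  (70 − 61.6559)²/61.6559 = 1.1292
χ² = 1.2739 + 1.9699 + 0.7302 + 1.1292 = 5.103
df = (2−1)(2−1) = 1. Since 5.103 > 3.841, reject the null hypothesis of independence at α = 0.05.

5.103; reject H₀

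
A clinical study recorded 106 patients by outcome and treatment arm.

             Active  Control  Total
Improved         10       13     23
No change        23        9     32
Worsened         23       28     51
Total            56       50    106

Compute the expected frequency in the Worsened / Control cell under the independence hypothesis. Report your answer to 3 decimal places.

24.057

Row total (Worsened) = 51; column total (Control) = 50; grand total N = 106.
Expected count = (row total × column total) / N = 51 × 50 / 106 = 24.057.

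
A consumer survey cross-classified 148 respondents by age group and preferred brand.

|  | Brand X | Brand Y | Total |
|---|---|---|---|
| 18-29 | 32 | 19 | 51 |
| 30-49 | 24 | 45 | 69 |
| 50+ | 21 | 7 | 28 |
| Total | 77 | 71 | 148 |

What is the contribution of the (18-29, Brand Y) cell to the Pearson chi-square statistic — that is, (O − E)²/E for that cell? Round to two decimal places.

Row total (18-29) = 51; column total (Brand Y) = 71; N = 148.
Expected count E = 51 × 71 / 148 = 24.466.
Contribution = (O − E)²/E = (19 − 24.466)² / 24.466 = 1.22.

1.22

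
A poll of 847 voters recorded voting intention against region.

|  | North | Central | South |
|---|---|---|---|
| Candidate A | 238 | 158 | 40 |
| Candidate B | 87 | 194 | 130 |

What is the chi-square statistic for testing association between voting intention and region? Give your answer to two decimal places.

120.85

Row totals: 436, 411. Column totals: 325, 352, 170. Grand total N = 847.
Expected counts (row total × column total / N):
  Candidate A, North: 436×325/847 = 167.296
  Candidate A, Central: 436×352/847 = 181.195
  Candidate A, South: 436×170/847 = 87.509
  Candidate B, North: 411×325/847 = 157.704
  Candidate B, Central: 411×352/847 = 170.805
  Candidate B, South: 411×170/847 = 82.491
Contributions (O − E)²/E:
  (238 − 167.296)²/167.296 = 29.8815
  (158 − 181.195)²/181.195 = 2.9692
  (40 − 87.509)²/87.509 = 25.7928
  (87 − 157.704)²/157.704 = 31.6990
  (194 − 170.805)²/170.805 = 3.1498
  (130 − 82.491)²/82.491 = 27.3618
χ² = 29.8815 + 2.9692 + 25.7928 + 31.6990 + 3.1498 + 27.3618 = 120.85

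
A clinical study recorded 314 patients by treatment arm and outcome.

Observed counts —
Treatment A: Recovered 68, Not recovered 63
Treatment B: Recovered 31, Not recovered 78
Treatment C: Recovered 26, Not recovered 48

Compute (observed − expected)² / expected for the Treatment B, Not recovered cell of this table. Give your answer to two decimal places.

2.34

Row total (Treatment B) = 109; column total (Not recovered) = 189; N = 314.
Expected count E = 109 × 189 / 314 = 65.608.
Contribution = (O − E)²/E = (78 − 65.608)² / 65.608 = 2.34.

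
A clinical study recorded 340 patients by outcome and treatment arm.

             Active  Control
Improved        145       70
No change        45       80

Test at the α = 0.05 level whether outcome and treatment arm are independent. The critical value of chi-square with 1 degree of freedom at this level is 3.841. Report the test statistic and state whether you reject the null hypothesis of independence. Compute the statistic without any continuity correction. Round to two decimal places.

31.70; reject H₀

Row totals: 215, 125. Column totals: 190, 150. Grand total N = 340.
Expected counts (row total × column total / N):
  Improved, Active: 215×190/340 = 120.147
  Improved, Control: 215×150/340 = 94.853
  No change, Active: 125×190/340 = 69.853
  No change, Control: 125×150/340 = 55.147
Contributions (O − E)²/E:
  (145 − 120.147)²/120.147 = 5.1410
  (70 − 94.853)²/94.853 = 6.5119
  (45 − 69.853)²/69.853 = 8.8424
  (80 − 55.147)²/55.147 = 11.2005
χ² = 5.1410 + 6.5119 + 8.8424 + 11.2005 = 31.70
df = (2−1)(2−1) = 1. Since 31.70 > 3.841, reject the null hypothesis of independence at α = 0.05.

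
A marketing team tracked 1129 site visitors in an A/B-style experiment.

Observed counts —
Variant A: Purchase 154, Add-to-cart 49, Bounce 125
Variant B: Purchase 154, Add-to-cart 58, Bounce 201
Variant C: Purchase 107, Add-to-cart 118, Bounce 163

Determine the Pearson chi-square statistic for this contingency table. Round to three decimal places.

55.809

Row totals: 328, 413, 388. Column totals: 415, 225, 489. Grand total N = 1129.
Expected counts (row total × column total / N):
  Variant A, Purchase: 328×415/1129 = 120.5669
  Variant A, Add-to-cart: 328×225/1129 = 65.3676
  Variant A, Bounce: 328×489/1129 = 142.0655
  Variant B, Purchase: 413×415/1129 = 151.8113
  Variant B, Add-to-cart: 413×225/1129 = 82.3074
  Variant B, Bounce: 413×489/1129 = 178.8813
  Variant C, Purchase: 388×415/1129 = 142.6218
  Variant C, Add-to-cart: 388×225/1129 = 77.3251
  Variant C, Bounce: 388×489/1129 = 168.0531
Contributions (O − E)²/E:
  (154 − 120.5669)²/120.5669 = 9.2710
  (49 − 65.3676)²/65.3676 = 4.0983
  (125 − 142.0655)²/142.0655 = 2.0500
  (154 − 151.8113)²/151.8113 = 0.0316
  (58 − 82.3074)²/82.3074 = 7.1786
  (201 − 178.8813)²/178.8813 = 2.7350
  (107 − 142.6218)²/142.6218 = 8.8970
  (118 − 77.3251)²/77.3251 = 21.3960
  (163 − 168.0531)²/168.0531 = 0.1519
χ² = 9.2710 + 4.0983 + 2.0500 + 0.0316 + 7.1786 + 2.7350 + 8.8970 + 21.3960 + 0.1519 = 55.809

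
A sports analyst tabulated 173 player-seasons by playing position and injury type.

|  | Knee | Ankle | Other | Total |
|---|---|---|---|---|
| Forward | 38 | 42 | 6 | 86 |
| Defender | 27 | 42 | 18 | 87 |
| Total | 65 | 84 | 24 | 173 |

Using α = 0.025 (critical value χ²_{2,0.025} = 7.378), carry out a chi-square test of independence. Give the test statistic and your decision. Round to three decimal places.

Grand total N = 173.
Expected counts (row total × column total / N):
  Forward, Knee: 86×65/173 = 32.3121
  Forward, Ankle: 86×84/173 = 41.7572
  Forward, Other: 86×24/173 = 11.9306
  Defender, Knee: 87×65/173 = 32.6879
  Defender, Ankle: 87×84/173 = 42.2428
  Defender, Other: 87×24/173 = 12.0694
Contributions (O − E)²/E:
  (38 − 32.3121)²/32.3121 = 1.0012
  (42 − 41.7572)²/41.7572 = 0.0014
  (6 − 11.9306)²/11.9306 = 2.9481
  (27 − 32.6879)²/32.6879 = 0.9897
  (42 − 42.2428)²/42.2428 = 0.0014
  (18 − 12.0694)²/12.0694 = 2.9141
χ² = 1.0012 + 0.0014 + 2.9481 + 0.9897 + 0.0014 + 2.9141 = 7.856
df = (2−1)(3−1) = 2. Since 7.856 > 7.378, reject the null hypothesis of independence at α = 0.025.

7.856; reject H₀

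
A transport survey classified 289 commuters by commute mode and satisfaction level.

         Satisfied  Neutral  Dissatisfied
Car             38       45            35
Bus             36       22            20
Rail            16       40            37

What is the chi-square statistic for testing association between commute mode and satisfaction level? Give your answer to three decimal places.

Row totals: 118, 78, 93. Column totals: 90, 107, 92. Grand total N = 289.
Expected counts (row total × column total / N):
  Car, Satisfied: 118×90/289 = 36.74740
  Car, Neutral: 118×107/289 = 43.68858
  Car, Dissatisfied: 118×92/289 = 37.56401
  Bus, Satisfied: 78×90/289 = 24.29066
  Bus, Neutral: 78×107/289 = 28.87889
  Bus, Dissatisfied: 78×92/289 = 24.83045
  Rail, Satisfied: 93×90/289 = 28.96194
  Rail, Neutral: 93×107/289 = 34.43253
  Rail, Dissatisfied: 93×92/289 = 29.60554
Contributions (O − E)²/E:
  (38 − 36.74740)²/36.74740 = 0.0427
  (45 − 43.68858)²/43.68858 = 0.0394
  (35 − 37.56401)²/37.56401 = 0.1750
  (36 − 24.29066)²/24.29066 = 5.6445
  (22 − 28.87889)²/28.87889 = 1.6385
  (20 − 24.83045)²/24.83045 = 0.9397
  (16 − 28.96194)²/28.96194 = 5.8011
  (40 − 34.43253)²/34.43253 = 0.9002
  (37 − 29.60554)²/29.60554 = 1.8469
χ² = 0.0427 + 0.0394 + 0.1750 + 5.6445 + 1.6385 + 0.9397 + 5.8011 + 0.9002 + 1.8469 = 17.028

17.028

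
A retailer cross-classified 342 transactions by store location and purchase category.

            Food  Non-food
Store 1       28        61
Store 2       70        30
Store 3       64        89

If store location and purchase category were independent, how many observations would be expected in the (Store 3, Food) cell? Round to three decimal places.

72.474

Row total (Store 3) = 153; column total (Food) = 162; grand total N = 342.
Expected count = (row total × column total) / N = 153 × 162 / 342 = 72.474.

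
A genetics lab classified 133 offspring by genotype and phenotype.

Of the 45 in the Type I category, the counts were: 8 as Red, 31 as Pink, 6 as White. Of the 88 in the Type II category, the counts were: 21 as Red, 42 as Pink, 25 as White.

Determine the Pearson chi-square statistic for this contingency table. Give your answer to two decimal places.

Row totals: 45, 88. Column totals: 29, 73, 31. Grand total N = 133.
Expected counts (row total × column total / N):
  Type I, Red: 45×29/133 = 9.812
  Type I, Pink: 45×73/133 = 24.699
  Type I, White: 45×31/133 = 10.489
  Type II, Red: 88×29/133 = 19.188
  Type II, Pink: 88×73/133 = 48.301
  Type II, White: 88×31/133 = 20.511
Contributions (O − E)²/E:
  (8 − 9.812)²/9.812 = 0.3346
  (31 − 24.699)²/24.699 = 1.6075
  (6 − 10.489)²/10.489 = 1.9212
  (21 − 19.188)²/19.188 = 0.1711
  (42 − 48.301)²/48.301 = 0.8220
  (25 − 20.511)²/20.511 = 0.9825
χ² = 0.3346 + 1.6075 + 1.9212 + 0.1711 + 0.8220 + 0.9825 = 5.84

5.84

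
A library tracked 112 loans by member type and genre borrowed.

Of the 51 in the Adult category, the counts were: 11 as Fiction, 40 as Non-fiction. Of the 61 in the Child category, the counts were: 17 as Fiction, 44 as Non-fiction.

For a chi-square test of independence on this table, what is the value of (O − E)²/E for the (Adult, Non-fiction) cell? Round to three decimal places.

Row total (Adult) = 51; column total (Non-fiction) = 84; N = 112.
Expected count E = 51 × 84 / 112 = 38.2500.
Contribution = (O − E)²/E = (40 − 38.2500)² / 38.2500 = 0.080.

0.080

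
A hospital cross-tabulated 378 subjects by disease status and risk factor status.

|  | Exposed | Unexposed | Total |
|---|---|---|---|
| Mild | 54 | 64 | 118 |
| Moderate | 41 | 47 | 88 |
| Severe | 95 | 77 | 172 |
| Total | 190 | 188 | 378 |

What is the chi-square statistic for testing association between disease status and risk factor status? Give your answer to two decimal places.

Grand total N = 378.
Expected counts (row total × column total / N):
  Mild, Exposed: 118×190/378 = 59.312
  Mild, Unexposed: 118×188/378 = 58.688
  Moderate, Exposed: 88×190/378 = 44.233
  Moderate, Unexposed: 88×188/378 = 43.767
  Severe, Exposed: 172×190/378 = 86.455
  Severe, Unexposed: 172×188/378 = 85.545
Contributions (O − E)²/E:
  (54 − 59.312)²/59.312 = 0.4757
  (64 − 58.688)²/58.688 = 0.4808
  (41 − 44.233)²/44.233 = 0.2363
  (47 − 43.767)²/43.767 = 0.2388
  (95 − 86.455)²/86.455 = 0.8446
  (77 − 85.545)²/85.545 = 0.8536
χ² = 0.4757 + 0.4808 + 0.2363 + 0.2388 + 0.8446 + 0.8536 = 3.13

3.13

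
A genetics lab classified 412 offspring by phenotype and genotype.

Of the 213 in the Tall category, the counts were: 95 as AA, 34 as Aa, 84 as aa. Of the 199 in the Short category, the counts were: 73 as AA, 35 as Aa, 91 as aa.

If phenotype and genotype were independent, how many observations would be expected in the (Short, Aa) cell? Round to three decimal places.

33.328

Row total (Short) = 199; column total (Aa) = 69; grand total N = 412.
Expected count = (row total × column total) / N = 199 × 69 / 412 = 33.328.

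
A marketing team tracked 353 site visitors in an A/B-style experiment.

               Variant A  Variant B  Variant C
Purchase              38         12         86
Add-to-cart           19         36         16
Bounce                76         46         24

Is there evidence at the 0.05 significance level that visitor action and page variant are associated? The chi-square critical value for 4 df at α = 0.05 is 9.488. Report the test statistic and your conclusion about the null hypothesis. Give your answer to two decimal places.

Row totals: 136, 71, 146. Column totals: 133, 94, 126. Grand total N = 353.
Expected counts (row total × column total / N):
  Purchase, Variant A: 136×133/353 = 51.241
  Purchase, Variant B: 136×94/353 = 36.215
  Purchase, Variant C: 136×126/353 = 48.544
  Add-to-cart, Variant A: 71×133/353 = 26.751
  Add-to-cart, Variant B: 71×94/353 = 18.907
  Add-to-cart, Variant C: 71×126/353 = 25.343
  Bounce, Variant A: 146×133/353 = 55.008
  Bounce, Variant B: 146×94/353 = 38.878
  Bounce, Variant C: 146×126/353 = 52.113
Contributions (O − E)²/E:
  (38 − 51.241)²/51.241 = 3.4216
  (12 − 36.215)²/36.215 = 16.1913
  (86 − 48.544)²/48.544 = 28.9006
  (19 − 26.751)²/26.751 = 2.2458
  (36 − 18.907)²/18.907 = 15.4530
  (16 − 25.343)²/25.343 = 3.4444
  (76 − 55.008)²/55.008 = 8.0109
  (46 − 38.878)²/38.878 = 1.3047
  (24 − 52.113)²/52.113 = 15.1659
χ² = 3.4216 + 16.1913 + 28.9006 + 2.2458 + 15.4530 + 3.4444 + 8.0109 + 1.3047 + 15.1659 = 94.14
df = (3−1)(3−1) = 4. Since 94.14 > 9.488, reject the null hypothesis of independence at α = 0.05.

94.14; reject H₀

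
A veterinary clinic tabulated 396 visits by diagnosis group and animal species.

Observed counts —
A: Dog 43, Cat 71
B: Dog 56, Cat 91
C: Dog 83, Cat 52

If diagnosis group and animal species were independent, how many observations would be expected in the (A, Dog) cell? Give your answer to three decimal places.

Row total (A) = 114; column total (Dog) = 182; grand total N = 396.
Expected count = (row total × column total) / N = 114 × 182 / 396 = 52.394.

52.394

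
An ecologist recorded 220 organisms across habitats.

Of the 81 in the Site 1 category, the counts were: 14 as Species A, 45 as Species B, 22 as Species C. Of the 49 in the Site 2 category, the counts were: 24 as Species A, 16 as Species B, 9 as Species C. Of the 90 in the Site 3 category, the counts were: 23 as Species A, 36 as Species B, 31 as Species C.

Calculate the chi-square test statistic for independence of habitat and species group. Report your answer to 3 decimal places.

18.488

Row totals: 81, 49, 90. Column totals: 61, 97, 62. Grand total N = 220.
Expected counts (row total × column total / N):
  Site 1, Species A: 81×61/220 = 22.4591
  Site 1, Species B: 81×97/220 = 35.7136
  Site 1, Species C: 81×62/220 = 22.8273
  Site 2, Species A: 49×61/220 = 13.5864
  Site 2, Species B: 49×97/220 = 21.6045
  Site 2, Species C: 49×62/220 = 13.8091
  Site 3, Species A: 90×61/220 = 24.9545
  Site 3, Species B: 90×97/220 = 39.6818
  Site 3, Species C: 90×62/220 = 25.3636
Contributions (O − E)²/E:
  (14 − 22.4591)²/22.4591 = 3.1861
  (45 − 35.7136)²/35.7136 = 2.4147
  (22 − 22.8273)²/22.8273 = 0.0300
  (24 − 13.5864)²/13.5864 = 7.9817
  (16 − 21.6045)²/21.6045 = 1.4539
  (9 − 13.8091)²/13.8091 = 1.6748
  (23 − 24.9545)²/24.9545 = 0.1531
  (36 − 39.6818)²/39.6818 = 0.3416
  (31 − 25.3636)²/25.3636 = 1.2525
χ² = 3.1861 + 2.4147 + 0.0300 + 7.9817 + 1.4539 + 1.6748 + 0.1531 + 0.3416 + 1.2525 = 18.488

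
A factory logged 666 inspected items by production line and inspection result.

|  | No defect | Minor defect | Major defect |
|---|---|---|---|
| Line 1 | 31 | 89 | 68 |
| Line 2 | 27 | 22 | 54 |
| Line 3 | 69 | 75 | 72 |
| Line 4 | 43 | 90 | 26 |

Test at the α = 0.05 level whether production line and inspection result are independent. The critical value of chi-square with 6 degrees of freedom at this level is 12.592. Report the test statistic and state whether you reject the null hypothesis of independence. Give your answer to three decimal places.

58.127; reject H₀

Row totals: 188, 103, 216, 159. Column totals: 170, 276, 220. Grand total N = 666.
Expected counts (row total × column total / N):
  Line 1, No defect: 188×170/666 = 47.9880
  Line 1, Minor defect: 188×276/666 = 77.9099
  Line 1, Major defect: 188×220/666 = 62.1021
  Line 2, No defect: 103×170/666 = 26.2913
  Line 2, Minor defect: 103×276/666 = 42.6847
  Line 2, Major defect: 103×220/666 = 34.0240
  Line 3, No defect: 216×170/666 = 55.1351
  Line 3, Minor defect: 216×276/666 = 89.5135
  Line 3, Major defect: 216×220/666 = 71.3514
  Line 4, No defect: 159×170/666 = 40.5856
  Line 4, Minor defect: 159×276/666 = 65.8919
  Line 4, Major defect: 159×220/666 = 52.5225
Contributions (O − E)²/E:
  (31 − 47.9880)²/47.9880 = 6.0138
  (89 − 77.9099)²/77.9099 = 1.5786
  (68 − 62.1021)²/62.1021 = 0.5601
  (27 − 26.2913)²/26.2913 = 0.0191
  (22 − 42.6847)²/42.6847 = 10.0237
  (54 − 34.0240)²/34.0240 = 11.7282
  (69 − 55.1351)²/55.1351 = 3.4866
  (75 − 89.5135)²/89.5135 = 2.3532
  (72 − 71.3514)²/71.3514 = 0.0059
  (43 − 40.5856)²/40.5856 = 0.1436
  (90 − 65.8919)²/65.8919 = 8.8205
  (26 − 52.5225)²/52.5225 = 13.3932
χ² = 6.0138 + 1.5786 + 0.5601 + 0.0191 + 10.0237 + 11.7282 + 3.4866 + 2.3532 + 0.0059 + 0.1436 + 8.8205 + 13.3932 = 58.127
df = (4−1)(3−1) = 6. Since 58.127 > 12.592, reject the null hypothesis of independence at α = 0.05.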